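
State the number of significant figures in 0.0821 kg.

0.0821: leading zeros are not significant.

3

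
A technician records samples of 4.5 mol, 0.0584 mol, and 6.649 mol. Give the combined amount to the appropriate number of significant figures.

11.2 mol

4.5 mol + 0.0584 mol + 6.649 mol = 11.2074 mol.
Addition/subtraction keeps the fewest decimal places: 4.5 → 1 decimal place, 0.0584 → 4 decimal places, 6.649 → 3 decimal places; limit is 1.
Rounded to 1 decimal place: 11.2 mol.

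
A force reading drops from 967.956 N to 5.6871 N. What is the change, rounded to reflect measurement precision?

962.269 N

967.956 N − 5.6871 N = 962.2689 N.
Addition/subtraction keeps the fewest decimal places: 967.956 → 3 decimal places, 5.6871 → 4 decimal places; limit is 3.
Rounded to 3 decimal places: 962.269 N.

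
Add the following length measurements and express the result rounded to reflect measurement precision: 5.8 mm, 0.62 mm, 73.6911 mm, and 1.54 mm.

81.7 mm

5.8 mm + 0.62 mm + 73.6911 mm + 1.54 mm = 81.6511 mm.
Addition/subtraction keeps the fewest decimal places: 5.8 → 1 decimal place, 0.62 → 2 decimal places, 73.6911 → 4 decimal places, 1.54 → 2 decimal places; limit is 1.
Rounded to 1 decimal place: 81.7 mm.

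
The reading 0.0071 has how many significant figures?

0.0071: leading zeros are not significant.

2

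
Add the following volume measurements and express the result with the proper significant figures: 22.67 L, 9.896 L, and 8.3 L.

22.67 L + 9.896 L + 8.3 L = 40.866 L.
Addition/subtraction keeps the fewest decimal places: 22.67 → 2 decimal places, 9.896 → 3 decimal places, 8.3 → 1 decimal place; limit is 1.
Rounded to 1 decimal place: 40.9 L.

40.9 L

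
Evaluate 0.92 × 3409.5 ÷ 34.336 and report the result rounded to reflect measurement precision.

91

0.92 × 3409.5 ÷ 34.336 = 91.3542637465…
Multiplication/division keeps the fewest significant figures: 0.92 → 2 s.f., 3409.5 → 5 s.f., 34.336 → 5 s.f.; limit is 2.
Rounded to 2 significant figures: 91.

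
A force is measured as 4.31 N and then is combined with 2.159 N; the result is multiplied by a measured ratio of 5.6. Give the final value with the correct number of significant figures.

4.31 N + 2.159 N = 6.469 N; the sum is limited to 2 decimal places (3 s.f.).
Carrying full precision, 6.469 × 5.6 = 36.2264 N; 5.6 has 2 s.f., so the result keeps min(3, 2) = 2 s.f.
Rounded to 2 significant figures: 36 N.

36 N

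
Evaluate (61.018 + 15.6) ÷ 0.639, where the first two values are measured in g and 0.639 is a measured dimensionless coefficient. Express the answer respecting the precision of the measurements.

61.018 g + 15.6 g = 76.618 g; the sum is limited to 1 decimal place (3 s.f.).
Carrying full precision, 76.618 ÷ 0.639 = 119.902973396… g; 0.639 has 3 s.f., so the result keeps min(3, 3) = 3 s.f.
Rounded to 3 significant figures: 1.20 × 10^2 g.

1.20 × 10^2 g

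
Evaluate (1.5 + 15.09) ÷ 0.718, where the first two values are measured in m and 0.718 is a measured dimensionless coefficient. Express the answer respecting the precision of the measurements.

23.1 m

1.5 m + 15.09 m = 16.59 m; the sum is limited to 1 decimal place (3 s.f.).
Carrying full precision, 16.59 ÷ 0.718 = 23.1058495822… m; 0.718 has 3 s.f., so the result keeps min(3, 3) = 3 s.f.
Rounded to 3 significant figures: 23.1 m.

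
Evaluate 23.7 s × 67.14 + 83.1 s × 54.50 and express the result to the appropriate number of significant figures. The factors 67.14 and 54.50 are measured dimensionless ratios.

6.12 × 10^3 s

23.7 × 67.14 = 1591.218 → 1.59 × 10^3 s (3 s.f., last digit at the 10^1 place).
83.1 × 54.50 = 4528.95 → 4.53 × 10^3 s (3 s.f., last digit at the 10^1 place).
Sum: 6120.168 s; keep the coarser place, 10^1.
Result: 6.12 × 10^3 s.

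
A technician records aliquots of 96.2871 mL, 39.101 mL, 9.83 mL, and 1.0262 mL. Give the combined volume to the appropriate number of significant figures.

96.2871 mL + 39.101 mL + 9.83 mL + 1.0262 mL = 146.2443 mL.
Addition/subtraction keeps the fewest decimal places: 96.2871 → 4 decimal places, 39.101 → 3 decimal places, 9.83 → 2 decimal places, 1.0262 → 4 decimal places; limit is 2.
Rounded to 2 decimal places: 146.24 mL.

146.24 mL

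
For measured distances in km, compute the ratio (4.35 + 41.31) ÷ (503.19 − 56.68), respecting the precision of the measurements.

0.1023

4.35 + 41.31 = 45.66, limited to 2 d.p. → 4 s.f.; 503.19 − 56.68 = 446.51, limited to 2 d.p. → 5 s.f.
Carrying full precision, 45.66 ÷ 446.51 = 0.102259747822…; keep min(4, 5) = 4 s.f.
Rounded to 4 significant figures: 0.1023.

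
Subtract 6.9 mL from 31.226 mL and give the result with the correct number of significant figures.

31.226 mL − 6.9 mL = 24.326 mL.
Addition/subtraction keeps the fewest decimal places: 31.226 → 3 decimal places, 6.9 → 1 decimal place; limit is 1.
Rounded to 1 decimal place: 24.3 mL.

24.3 mL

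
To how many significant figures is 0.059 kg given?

2

0.059: leading zeros are not significant.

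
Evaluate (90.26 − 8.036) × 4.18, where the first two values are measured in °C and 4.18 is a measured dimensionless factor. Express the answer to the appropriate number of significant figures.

90.26 °C − 8.036 °C = 82.224 °C; the difference is limited to 2 decimal places (4 s.f.).
Carrying full precision, 82.224 × 4.18 = 343.69632 °C; 4.18 has 3 s.f., so the result keeps min(4, 3) = 3 s.f.
Rounded to 3 significant figures: 344 °C.

344 °C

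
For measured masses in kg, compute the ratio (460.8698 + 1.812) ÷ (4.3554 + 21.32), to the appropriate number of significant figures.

460.8698 + 1.812 = 462.6818, limited to 3 d.p. → 6 s.f.; 4.3554 + 21.32 = 25.6754, limited to 2 d.p. → 4 s.f.
Carrying full precision, 462.6818 ÷ 25.6754 = 18.0204320088…; keep min(6, 4) = 4 s.f.
Rounded to 4 significant figures: 18.02.

18.02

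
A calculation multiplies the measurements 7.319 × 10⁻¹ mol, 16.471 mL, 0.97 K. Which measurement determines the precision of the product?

7.319 × 10⁻¹ mol → 4 s.f.; 16.471 mL → 5 s.f.; 0.97 K → 2 s.f.
The fewest is 2 significant figures, from 0.97 K.

0.97 K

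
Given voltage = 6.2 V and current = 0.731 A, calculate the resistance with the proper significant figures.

resistance = 6.2 V ÷ 0.731 A = 8.48153214774… Ω.
6.2 has 2 significant figures; 0.731 has 3.
Division/multiplication keeps the fewest: 2 significant figures.
Rounded: 8.5 Ω.

8.5 Ω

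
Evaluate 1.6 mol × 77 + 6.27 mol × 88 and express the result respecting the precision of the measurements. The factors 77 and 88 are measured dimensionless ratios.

6.7 × 10^2 mol

1.6 × 77 = 123.2 → 1.2 × 10^2 mol (2 s.f., last digit at the 10^1 place).
6.27 × 88 = 551.76 → 5.5 × 10^2 mol (2 s.f., last digit at the 10^1 place).
Sum: 674.96 mol; keep the coarser place, 10^1.
Result: 6.7 × 10^2 mol.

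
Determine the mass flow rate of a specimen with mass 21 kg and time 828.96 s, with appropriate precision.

0.025 kg/s

mass flow rate = 21 kg ÷ 828.96 s = 0.0253329473075… kg/s.
21 has 2 significant figures; 828.96 has 5.
Division/multiplication keeps the fewest: 2 significant figures.
Rounded: 0.025 kg/s.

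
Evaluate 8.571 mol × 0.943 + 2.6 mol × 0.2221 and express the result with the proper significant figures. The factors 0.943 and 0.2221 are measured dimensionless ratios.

8.571 × 0.943 = 8.082453 → 8.08 mol (3 s.f., last digit at the 10^-2 place).
2.6 × 0.2221 = 0.57746 → 0.58 mol (2 s.f., last digit at the 10^-2 place).
Sum: 8.659913 mol; keep the coarser place, 10^-2.
Result: 8.66 mol.

8.66 mol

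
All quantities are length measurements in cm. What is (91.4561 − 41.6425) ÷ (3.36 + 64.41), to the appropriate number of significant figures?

91.4561 − 41.6425 = 49.8136, limited to 4 d.p. → 6 s.f.; 3.36 + 64.41 = 67.77, limited to 2 d.p. → 4 s.f.
Carrying full precision, 49.8136 ÷ 67.77 = 0.735039102848…; keep min(6, 4) = 4 s.f.
Rounded to 4 significant figures: 0.7350.

0.7350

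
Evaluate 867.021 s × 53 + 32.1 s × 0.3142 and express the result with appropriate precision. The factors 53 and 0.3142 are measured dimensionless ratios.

867.021 × 53 = 45952.113 → 4.6 × 10^4 s (2 s.f., last digit at the 10^3 place).
32.1 × 0.3142 = 10.08582 → 10.1 s (3 s.f., last digit at the 10^-1 place).
Sum: 45962.19882 s; keep the coarser place, 10^3.
Result: 4.6 × 10^4 s.

4.6 × 10^4 s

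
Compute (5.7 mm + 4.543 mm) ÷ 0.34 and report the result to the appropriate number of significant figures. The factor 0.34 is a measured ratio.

30. mm

5.7 mm + 4.543 mm = 10.243 mm; the sum is limited to 1 decimal place (3 s.f.).
Carrying full precision, 10.243 ÷ 0.34 = 30.1264705882… mm; 0.34 has 2 s.f., so the result keeps min(3, 2) = 2 s.f.
Rounded to 2 significant figures: 30. mm.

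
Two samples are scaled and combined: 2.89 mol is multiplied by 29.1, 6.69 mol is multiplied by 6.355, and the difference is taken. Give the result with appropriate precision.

2.89 × 29.1 = 84.099 → 84.1 mol (3 s.f., last digit at the 10^-1 place).
6.69 × 6.355 = 42.51495 → 42.5 mol (3 s.f., last digit at the 10^-1 place).
Difference: 41.58405 mol; keep the coarser place, 10^-1.
Result: 41.6 mol.

41.6 mol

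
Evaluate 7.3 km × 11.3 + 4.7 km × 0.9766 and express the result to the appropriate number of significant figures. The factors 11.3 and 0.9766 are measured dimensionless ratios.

7.3 × 11.3 = 82.49 → 82 km (2 s.f., last digit at the 10^0 place).
4.7 × 0.9766 = 4.59002 → 4.6 km (2 s.f., last digit at the 10^-1 place).
Sum: 87.08002 km; keep the coarser place, 10^0.
Result: 87 km.

87 km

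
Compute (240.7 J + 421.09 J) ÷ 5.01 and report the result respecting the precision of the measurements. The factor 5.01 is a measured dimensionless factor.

132 J

240.7 J + 421.09 J = 661.79 J; the sum is limited to 1 decimal place (4 s.f.).
Carrying full precision, 661.79 ÷ 5.01 = 132.093812375… J; 5.01 has 3 s.f., so the result keeps min(4, 3) = 3 s.f.
Rounded to 3 significant figures: 132 J.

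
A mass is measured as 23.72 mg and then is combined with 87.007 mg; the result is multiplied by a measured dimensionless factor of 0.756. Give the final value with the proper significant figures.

83.7 mg

23.72 mg + 87.007 mg = 110.727 mg; the sum is limited to 2 decimal places (5 s.f.).
Carrying full precision, 110.727 × 0.756 = 83.709612 mg; 0.756 has 3 s.f., so the result keeps min(5, 3) = 3 s.f.
Rounded to 3 significant figures: 83.7 mg.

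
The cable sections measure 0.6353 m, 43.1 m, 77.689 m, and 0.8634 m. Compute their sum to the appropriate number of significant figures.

122.3 m

0.6353 m + 43.1 m + 77.689 m + 0.8634 m = 122.2877 m.
Addition/subtraction keeps the fewest decimal places: 0.6353 → 4 decimal places, 43.1 → 1 decimal place, 77.689 → 3 decimal places, 0.8634 → 4 decimal places; limit is 1.
Rounded to 1 decimal place: 122.3 m.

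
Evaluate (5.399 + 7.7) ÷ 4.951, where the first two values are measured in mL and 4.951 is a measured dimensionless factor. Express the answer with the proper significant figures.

5.399 mL + 7.7 mL = 13.099 mL; the sum is limited to 1 decimal place (3 s.f.).
Carrying full precision, 13.099 ÷ 4.951 = 2.64572813573… mL; 4.951 has 4 s.f., so the result keeps min(3, 4) = 3 s.f.
Rounded to 3 significant figures: 2.65 mL.

2.65 mL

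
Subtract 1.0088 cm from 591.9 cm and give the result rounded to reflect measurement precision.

591.9 cm − 1.0088 cm = 590.8912 cm.
Addition/subtraction keeps the fewest decimal places: 591.9 → 1 decimal place, 1.0088 → 4 decimal places; limit is 1.
Rounded to 1 decimal place: 590.9 cm.

590.9 cm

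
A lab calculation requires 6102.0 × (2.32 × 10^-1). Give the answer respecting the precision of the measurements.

1.42 × 10^3

6102.0 × (2.32 × 10^-1) = 1415.664
Multiplication/division keeps the fewest significant figures: 6102.0 → 5 s.f., 2.32 × 10^-1 → 3 s.f.; limit is 3.
Rounded to 3 significant figures: 1.42 × 10^3.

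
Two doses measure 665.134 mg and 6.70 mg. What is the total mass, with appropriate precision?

6.7183 × 10² mg

665.134 mg + 6.70 mg = 671.834 mg.
Addition/subtraction keeps the fewest decimal places: 665.134 → 3 decimal places, 6.70 → 2 decimal places; limit is 2.
Rounded to 2 decimal places: 6.7183 × 10² mg.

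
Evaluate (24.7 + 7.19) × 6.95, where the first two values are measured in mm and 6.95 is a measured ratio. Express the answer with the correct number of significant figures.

24.7 mm + 7.19 mm = 31.89 mm; the sum is limited to 1 decimal place (3 s.f.).
Carrying full precision, 31.89 × 6.95 = 221.6355 mm; 6.95 has 3 s.f., so the result keeps min(3, 3) = 3 s.f.
Rounded to 3 significant figures: 222 mm.

222 mm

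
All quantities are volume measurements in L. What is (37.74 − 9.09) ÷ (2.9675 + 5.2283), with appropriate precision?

3.496

37.74 − 9.09 = 28.65, limited to 2 d.p. → 4 s.f.; 2.9675 + 5.2283 = 8.1958, limited to 4 d.p. → 5 s.f.
Carrying full precision, 28.65 ÷ 8.1958 = 3.49569291588…; keep min(4, 5) = 4 s.f.
Rounded to 4 significant figures: 3.496.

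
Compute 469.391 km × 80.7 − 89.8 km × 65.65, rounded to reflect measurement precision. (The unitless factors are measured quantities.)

469.391 × 80.7 = 37879.8537 → 3.79 × 10⁴ km (3 s.f., last digit at the 10^2 place).
89.8 × 65.65 = 5895.37 → 5.90 × 10³ km (3 s.f., last digit at the 10^1 place).
Difference: 31984.4837 km; keep the coarser place, 10^2.
Result: 3.20 × 10⁴ km.

3.20 × 10⁴ km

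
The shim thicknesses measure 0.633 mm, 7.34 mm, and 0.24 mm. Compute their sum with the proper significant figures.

0.633 mm + 7.34 mm + 0.24 mm = 8.213 mm.
Addition/subtraction keeps the fewest decimal places: 0.633 → 3 decimal places, 7.34 → 2 decimal places, 0.24 → 2 decimal places; limit is 2.
Rounded to 2 decimal places: 8.21 mm.

8.21 mm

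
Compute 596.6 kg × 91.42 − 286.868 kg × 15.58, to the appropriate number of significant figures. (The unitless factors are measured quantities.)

5.007 × 10^4 kg

596.6 × 91.42 = 54541.172 → 5.454 × 10^4 kg (4 s.f., last digit at the 10^1 place).
286.868 × 15.58 = 4469.40344 → 4469 kg (4 s.f., last digit at the 10^0 place).
Difference: 50071.76856 kg; keep the coarser place, 10^1.
Result: 5.007 × 10^4 kg.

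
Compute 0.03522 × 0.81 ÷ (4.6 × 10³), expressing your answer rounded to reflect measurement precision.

6.2 × 10⁻⁶

0.03522 × 0.81 ÷ (4.6 × 10³) = 0.0000062017826087…
Multiplication/division keeps the fewest significant figures: 0.03522 → 4 s.f., 0.81 → 2 s.f., 4.6 × 10³ → 2 s.f.; limit is 2.
Rounded to 2 significant figures: 6.2 × 10⁻⁶.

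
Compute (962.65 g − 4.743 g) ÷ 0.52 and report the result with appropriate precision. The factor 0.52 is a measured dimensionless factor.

962.65 g − 4.743 g = 957.907 g; the difference is limited to 2 decimal places (5 s.f.).
Carrying full precision, 957.907 ÷ 0.52 = 1842.12884615… g; 0.52 has 2 s.f., so the result keeps min(5, 2) = 2 s.f.
Rounded to 2 significant figures: 1.8 × 10^3 g.

1.8 × 10^3 g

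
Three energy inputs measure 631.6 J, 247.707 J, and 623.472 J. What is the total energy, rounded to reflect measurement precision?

1502.8 J

631.6 J + 247.707 J + 623.472 J = 1502.779 J.
Addition/subtraction keeps the fewest decimal places: 631.6 → 1 decimal place, 247.707 → 3 decimal places, 623.472 → 3 decimal places; limit is 1.
Rounded to 1 decimal place: 1502.8 J.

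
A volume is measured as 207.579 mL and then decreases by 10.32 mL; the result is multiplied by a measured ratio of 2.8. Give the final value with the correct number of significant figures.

207.579 mL − 10.32 mL = 197.259 mL; the difference is limited to 2 decimal places (5 s.f.).
Carrying full precision, 197.259 × 2.8 = 552.3252 mL; 2.8 has 2 s.f., so the result keeps min(5, 2) = 2 s.f.
Rounded to 2 significant figures: 5.5 × 10^2 mL.

5.5 × 10^2 mL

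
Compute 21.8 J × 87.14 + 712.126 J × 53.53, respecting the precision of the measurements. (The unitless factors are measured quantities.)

4.002 × 10⁴ J

21.8 × 87.14 = 1899.652 → 1.90 × 10³ J (3 s.f., last digit at the 10^1 place).
712.126 × 53.53 = 38120.10478 → 3.812 × 10⁴ J (4 s.f., last digit at the 10^1 place).
Sum: 40019.75678 J; keep the coarser place, 10^1.
Result: 4.002 × 10⁴ J.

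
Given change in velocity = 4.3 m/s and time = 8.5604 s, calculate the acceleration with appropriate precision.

acceleration = 4.3 m/s ÷ 8.5604 s = 0.502312976029… m/s².
4.3 has 2 significant figures; 8.5604 has 5.
Division/multiplication keeps the fewest: 2 significant figures.
Rounded: 0.50 m/s².

0.50 m/s²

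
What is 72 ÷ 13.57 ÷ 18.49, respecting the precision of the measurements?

2.9 × 10^-1

72 ÷ 13.57 ÷ 18.49 = 0.286956282609…
Multiplication/division keeps the fewest significant figures: 72 → 2 s.f., 13.57 → 4 s.f., 18.49 → 4 s.f.; limit is 2.
Rounded to 2 significant figures: 2.9 × 10^-1.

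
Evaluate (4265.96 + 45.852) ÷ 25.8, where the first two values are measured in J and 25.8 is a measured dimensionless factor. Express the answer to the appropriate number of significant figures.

167 J

4265.96 J + 45.852 J = 4311.812 J; the sum is limited to 2 decimal places (6 s.f.).
Carrying full precision, 4311.812 ÷ 25.8 = 167.124496124… J; 25.8 has 3 s.f., so the result keeps min(6, 3) = 3 s.f.
Rounded to 3 significant figures: 167 J.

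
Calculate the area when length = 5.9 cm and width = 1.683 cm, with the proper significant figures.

9.9 cm²

area = 5.9 cm × 1.683 cm = 9.9297 cm².
5.9 has 2 significant figures; 1.683 has 4.
Division/multiplication keeps the fewest: 2 significant figures.
Rounded: 9.9 cm².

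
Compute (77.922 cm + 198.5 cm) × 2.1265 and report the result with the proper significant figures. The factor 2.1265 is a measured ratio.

587.8 cm

77.922 cm + 198.5 cm = 276.422 cm; the sum is limited to 1 decimal place (4 s.f.).
Carrying full precision, 276.422 × 2.1265 = 587.811383 cm; 2.1265 has 5 s.f., so the result keeps min(4, 5) = 4 s.f.
Rounded to 4 significant figures: 587.8 cm.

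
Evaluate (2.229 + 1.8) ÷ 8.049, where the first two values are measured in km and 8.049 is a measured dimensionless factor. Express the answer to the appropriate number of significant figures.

2.229 km + 1.8 km = 4.029 km; the sum is limited to 1 decimal place (2 s.f.).
Carrying full precision, 4.029 ÷ 8.049 = 0.500559075662… km; 8.049 has 4 s.f., so the result keeps min(2, 4) = 2 s.f.
Rounded to 2 significant figures: 0.50 km.

0.50 km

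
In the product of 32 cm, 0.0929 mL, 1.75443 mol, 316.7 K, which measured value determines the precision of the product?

32 cm

32 cm → 2 s.f.; 0.0929 mL → 3 s.f.; 1.75443 mol → 6 s.f.; 316.7 K → 4 s.f.
The fewest is 2 significant figures, from 32 cm.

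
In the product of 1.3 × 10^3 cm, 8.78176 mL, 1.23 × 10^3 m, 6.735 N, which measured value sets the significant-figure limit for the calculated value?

1.3 × 10^3 cm → 2 s.f.; 8.78176 mL → 6 s.f.; 1.23 × 10^3 m → 3 s.f.; 6.735 N → 4 s.f.
The fewest is 2 significant figures, from 1.3 × 10^3 cm.

1.3 × 10^3 cm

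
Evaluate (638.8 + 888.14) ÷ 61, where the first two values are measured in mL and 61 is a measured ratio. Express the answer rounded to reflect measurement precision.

25 mL

638.8 mL + 888.14 mL = 1526.94 mL; the sum is limited to 1 decimal place (5 s.f.).
Carrying full precision, 1526.94 ÷ 61 = 25.0318032787… mL; 61 has 2 s.f., so the result keeps min(5, 2) = 2 s.f.
Rounded to 2 significant figures: 25 mL.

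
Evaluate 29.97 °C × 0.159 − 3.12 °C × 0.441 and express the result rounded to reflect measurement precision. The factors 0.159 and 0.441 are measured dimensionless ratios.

29.97 × 0.159 = 4.76523 → 4.77 °C (3 s.f., last digit at the 10^-2 place).
3.12 × 0.441 = 1.37592 → 1.38 °C (3 s.f., last digit at the 10^-2 place).
Difference: 3.38931 °C; keep the coarser place, 10^-2.
Result: 3.39 °C.

3.39 °C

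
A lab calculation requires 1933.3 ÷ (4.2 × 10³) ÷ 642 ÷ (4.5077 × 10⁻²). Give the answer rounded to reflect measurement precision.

1933.3 ÷ (4.2 × 10³) ÷ 642 ÷ (4.5077 × 10⁻²) = 0.0159059615267…
Multiplication/division keeps the fewest significant figures: 1933.3 → 5 s.f., 4.2 × 10³ → 2 s.f., 642 → 3 s.f., 4.5077 × 10⁻² → 5 s.f.; limit is 2.
Rounded to 2 significant figures: 0.016.

0.016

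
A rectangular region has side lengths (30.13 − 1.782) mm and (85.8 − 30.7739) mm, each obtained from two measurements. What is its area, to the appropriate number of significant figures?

1.56 × 10³ mm²

30.13 − 1.782 = 28.348, limited to 2 d.p. → 4 s.f.; 85.8 − 30.7739 = 55.0261, limited to 1 d.p. → 3 s.f.
Carrying full precision, 28.348 × 55.0261 = 1559.8798828; keep min(4, 3) = 3 s.f.
Rounded to 3 significant figures: 1.56 × 10³ mm².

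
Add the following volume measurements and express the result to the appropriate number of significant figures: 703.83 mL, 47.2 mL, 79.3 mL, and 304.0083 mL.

1134.3 mL

703.83 mL + 47.2 mL + 79.3 mL + 304.0083 mL = 1134.3383 mL.
Addition/subtraction keeps the fewest decimal places: 703.83 → 2 decimal places, 47.2 → 1 decimal place, 79.3 → 1 decimal place, 304.0083 → 4 decimal places; limit is 1.
Rounded to 1 decimal place: 1134.3 mL.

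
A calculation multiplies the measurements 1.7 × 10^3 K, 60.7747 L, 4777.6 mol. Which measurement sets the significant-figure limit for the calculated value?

1.7 × 10^3 K → 2 s.f.; 60.7747 L → 6 s.f.; 4777.6 mol → 5 s.f.
The fewest is 2 significant figures, from 1.7 × 10^3 K.

1.7 × 10^3 K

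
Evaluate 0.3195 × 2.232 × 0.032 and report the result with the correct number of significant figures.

2.3 × 10⁻²

0.3195 × 2.232 × 0.032 = 0.022819968
Multiplication/division keeps the fewest significant figures: 0.3195 → 4 s.f., 2.232 → 4 s.f., 0.032 → 2 s.f.; limit is 2.
Rounded to 2 significant figures: 2.3 × 10⁻².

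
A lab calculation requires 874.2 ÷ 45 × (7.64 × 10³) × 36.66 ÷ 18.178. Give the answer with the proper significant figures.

3.0 × 10⁵

874.2 ÷ 45 × (7.64 × 10³) × 36.66 ÷ 18.178 = 299321.565849…
Multiplication/division keeps the fewest significant figures: 874.2 → 4 s.f., 45 → 2 s.f., 7.64 × 10³ → 3 s.f., 36.66 → 4 s.f., 18.178 → 5 s.f.; limit is 2.
Rounded to 2 significant figures: 3.0 × 10⁵.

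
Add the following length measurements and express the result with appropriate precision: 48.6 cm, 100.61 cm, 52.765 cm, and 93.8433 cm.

295.8 cm

48.6 cm + 100.61 cm + 52.765 cm + 93.8433 cm = 295.8183 cm.
Addition/subtraction keeps the fewest decimal places: 48.6 → 1 decimal place, 100.61 → 2 decimal places, 52.765 → 3 decimal places, 93.8433 → 4 decimal places; limit is 1.
Rounded to 1 decimal place: 295.8 cm.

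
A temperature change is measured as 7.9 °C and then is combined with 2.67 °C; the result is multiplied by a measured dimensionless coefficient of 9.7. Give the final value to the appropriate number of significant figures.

7.9 °C + 2.67 °C = 10.57 °C; the sum is limited to 1 decimal place (3 s.f.).
Carrying full precision, 10.57 × 9.7 = 102.529 °C; 9.7 has 2 s.f., so the result keeps min(3, 2) = 2 s.f.
Rounded to 2 significant figures: 1.0 × 10^2 °C.

1.0 × 10^2 °C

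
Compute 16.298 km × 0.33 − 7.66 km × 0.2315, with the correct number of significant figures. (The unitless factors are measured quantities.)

16.298 × 0.33 = 5.37834 → 5.4 km (2 s.f., last digit at the 10^-1 place).
7.66 × 0.2315 = 1.77329 → 1.77 km (3 s.f., last digit at the 10^-2 place).
Difference: 3.60505 km; keep the coarser place, 10^-1.
Result: 3.6 km.

3.6 km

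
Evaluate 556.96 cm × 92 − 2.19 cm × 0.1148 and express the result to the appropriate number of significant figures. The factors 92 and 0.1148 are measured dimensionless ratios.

5.1 × 10⁴ cm

556.96 × 92 = 51240.32 → 5.1 × 10⁴ cm (2 s.f., last digit at the 10^3 place).
2.19 × 0.1148 = 0.251412 → 2.51 × 10⁻¹ cm (3 s.f., last digit at the 10^-3 place).
Difference: 51240.068588 cm; keep the coarser place, 10^3.
Result: 5.1 × 10⁴ cm.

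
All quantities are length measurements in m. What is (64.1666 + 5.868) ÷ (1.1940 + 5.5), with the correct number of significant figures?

10.

64.1666 + 5.868 = 70.0346, limited to 3 d.p. → 5 s.f.; 1.1940 + 5.5 = 6.6940, limited to 1 d.p. → 2 s.f.
Carrying full precision, 70.0346 ÷ 6.6940 = 10.4622945922…; keep min(5, 2) = 2 s.f.
Rounded to 2 significant figures: 10.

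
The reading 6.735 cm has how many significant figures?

4

6.735: every digit is nonzero and significant.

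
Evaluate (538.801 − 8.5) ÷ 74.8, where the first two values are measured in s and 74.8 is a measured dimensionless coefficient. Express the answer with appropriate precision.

538.801 s − 8.5 s = 530.301 s; the difference is limited to 1 decimal place (4 s.f.).
Carrying full precision, 530.301 ÷ 74.8 = 7.0895855615… s; 74.8 has 3 s.f., so the result keeps min(4, 3) = 3 s.f.
Rounded to 3 significant figures: 7.09 s.

7.09 s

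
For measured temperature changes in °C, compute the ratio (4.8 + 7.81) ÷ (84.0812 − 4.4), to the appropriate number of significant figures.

0.158

4.8 + 7.81 = 12.61, limited to 1 d.p. → 3 s.f.; 84.0812 − 4.4 = 79.6812, limited to 1 d.p. → 3 s.f.
Carrying full precision, 12.61 ÷ 79.6812 = 0.15825564876…; keep min(3, 3) = 3 s.f.
Rounded to 3 significant figures: 0.158.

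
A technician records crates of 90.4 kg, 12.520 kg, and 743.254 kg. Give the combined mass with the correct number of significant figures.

846.2 kg

90.4 kg + 12.520 kg + 743.254 kg = 846.174 kg.
Addition/subtraction keeps the fewest decimal places: 90.4 → 1 decimal place, 12.520 → 3 decimal places, 743.254 → 3 decimal places; limit is 1.
Rounded to 1 decimal place: 846.2 kg.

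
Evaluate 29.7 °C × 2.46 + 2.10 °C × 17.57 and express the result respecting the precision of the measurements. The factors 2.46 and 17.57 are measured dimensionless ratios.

29.7 × 2.46 = 73.062 → 73.1 °C (3 s.f., last digit at the 10^-1 place).
2.10 × 17.57 = 36.897 → 36.9 °C (3 s.f., last digit at the 10^-1 place).
Sum: 109.959 °C; keep the coarser place, 10^-1.
Result: 110.0 °C.

110.0 °C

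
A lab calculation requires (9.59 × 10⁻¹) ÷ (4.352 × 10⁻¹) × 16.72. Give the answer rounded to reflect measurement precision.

36.8

(9.59 × 10⁻¹) ÷ (4.352 × 10⁻¹) × 16.72 = 36.8439338235…
Multiplication/division keeps the fewest significant figures: 9.59 × 10⁻¹ → 3 s.f., 4.352 × 10⁻¹ → 4 s.f., 16.72 → 4 s.f.; limit is 3.
Rounded to 3 significant figures: 36.8.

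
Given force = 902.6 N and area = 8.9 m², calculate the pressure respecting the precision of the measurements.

pressure = 902.6 N ÷ 8.9 m² = 101.415730337… Pa.
902.6 has 4 significant figures; 8.9 has 2.
Division/multiplication keeps the fewest: 2 significant figures.
Rounded: 1.0 × 10² Pa.

1.0 × 10² Pa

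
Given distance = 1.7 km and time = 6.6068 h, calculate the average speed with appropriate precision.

0.26 km/h

average speed = 1.7 km ÷ 6.6068 h = 0.257310649634… km/h.
1.7 has 2 significant figures; 6.6068 has 5.
Division/multiplication keeps the fewest: 2 significant figures.
Rounded: 0.26 km/h.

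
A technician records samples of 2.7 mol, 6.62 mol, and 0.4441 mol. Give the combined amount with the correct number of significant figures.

9.8 mol

2.7 mol + 6.62 mol + 0.4441 mol = 9.7641 mol.
Addition/subtraction keeps the fewest decimal places: 2.7 → 1 decimal place, 6.62 → 2 decimal places, 0.4441 → 4 decimal places; limit is 1.
Rounded to 1 decimal place: 9.8 mol.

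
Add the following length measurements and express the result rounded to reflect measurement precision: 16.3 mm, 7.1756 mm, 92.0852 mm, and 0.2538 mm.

16.3 mm + 7.1756 mm + 92.0852 mm + 0.2538 mm = 115.8146 mm.
Addition/subtraction keeps the fewest decimal places: 16.3 → 1 decimal place, 7.1756 → 4 decimal places, 92.0852 → 4 decimal places, 0.2538 → 4 decimal places; limit is 1.
Rounded to 1 decimal place: 115.8 mm.

115.8 mm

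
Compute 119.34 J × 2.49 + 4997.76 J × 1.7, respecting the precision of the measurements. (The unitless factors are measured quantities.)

8.8 × 10^3 J

119.34 × 2.49 = 297.1566 → 297 J (3 s.f., last digit at the 10^0 place).
4997.76 × 1.7 = 8496.192 → 8.5 × 10^3 J (2 s.f., last digit at the 10^2 place).
Sum: 8793.3486 J; keep the coarser place, 10^2.
Result: 8.8 × 10^3 J.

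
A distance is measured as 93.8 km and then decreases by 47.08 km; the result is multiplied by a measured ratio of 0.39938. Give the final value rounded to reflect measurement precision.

93.8 km − 47.08 km = 46.72 km; the difference is limited to 1 decimal place (3 s.f.).
Carrying full precision, 46.72 × 0.39938 = 18.6590336 km; 0.39938 has 5 s.f., so the result keeps min(3, 5) = 3 s.f.
Rounded to 3 significant figures: 18.7 km.

18.7 km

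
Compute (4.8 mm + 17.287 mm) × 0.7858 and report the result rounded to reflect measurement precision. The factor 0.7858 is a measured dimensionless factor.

4.8 mm + 17.287 mm = 22.087 mm; the sum is limited to 1 decimal place (3 s.f.).
Carrying full precision, 22.087 × 0.7858 = 17.3559646 mm; 0.7858 has 4 s.f., so the result keeps min(3, 4) = 3 s.f.
Rounded to 3 significant figures: 17.4 mm.

17.4 mm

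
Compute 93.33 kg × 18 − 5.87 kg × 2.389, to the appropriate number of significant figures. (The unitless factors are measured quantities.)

1.7 × 10^3 kg

93.33 × 18 = 1679.94 → 1.7 × 10^3 kg (2 s.f., last digit at the 10^2 place).
5.87 × 2.389 = 14.02343 → 14.0 kg (3 s.f., last digit at the 10^-1 place).
Difference: 1665.91657 kg; keep the coarser place, 10^2.
Result: 1.7 × 10^3 kg.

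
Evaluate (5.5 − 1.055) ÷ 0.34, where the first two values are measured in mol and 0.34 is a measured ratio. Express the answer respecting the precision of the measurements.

5.5 mol − 1.055 mol = 4.445 mol; the difference is limited to 1 decimal place (2 s.f.).
Carrying full precision, 4.445 ÷ 0.34 = 13.0735294118… mol; 0.34 has 2 s.f., so the result keeps min(2, 2) = 2 s.f.
Rounded to 2 significant figures: 13 mol.

13 mol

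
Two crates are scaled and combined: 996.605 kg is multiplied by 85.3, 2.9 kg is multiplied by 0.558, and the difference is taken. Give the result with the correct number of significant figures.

8.50 × 10^4 kg

996.605 × 85.3 = 85010.4065 → 8.50 × 10^4 kg (3 s.f., last digit at the 10^2 place).
2.9 × 0.558 = 1.6182 → 1.6 kg (2 s.f., last digit at the 10^-1 place).
Difference: 85008.7883 kg; keep the coarser place, 10^2.
Result: 8.50 × 10^4 kg.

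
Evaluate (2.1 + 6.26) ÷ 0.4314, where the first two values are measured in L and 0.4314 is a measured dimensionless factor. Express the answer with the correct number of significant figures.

2.1 L + 6.26 L = 8.36 L; the sum is limited to 1 decimal place (2 s.f.).
Carrying full precision, 8.36 ÷ 0.4314 = 19.3787668057… L; 0.4314 has 4 s.f., so the result keeps min(2, 4) = 2 s.f.
Rounded to 2 significant figures: 19 L.

19 L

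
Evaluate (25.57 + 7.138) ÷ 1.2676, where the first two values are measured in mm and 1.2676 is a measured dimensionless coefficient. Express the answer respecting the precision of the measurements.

25.57 mm + 7.138 mm = 32.708 mm; the sum is limited to 2 decimal places (4 s.f.).
Carrying full precision, 32.708 ÷ 1.2676 = 25.8030924582… mm; 1.2676 has 5 s.f., so the result keeps min(4, 5) = 4 s.f.
Rounded to 4 significant figures: 25.80 mm.

25.80 mm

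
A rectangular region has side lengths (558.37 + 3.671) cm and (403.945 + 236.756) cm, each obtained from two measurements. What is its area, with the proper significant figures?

558.37 + 3.671 = 562.041, limited to 2 d.p. → 5 s.f.; 403.945 + 236.756 = 640.701, limited to 3 d.p. → 6 s.f.
Carrying full precision, 562.041 × 640.701 = 360100.230741; keep min(5, 6) = 5 s.f.
Rounded to 5 significant figures: 3.6010 × 10^5 cm².

3.6010 × 10^5 cm²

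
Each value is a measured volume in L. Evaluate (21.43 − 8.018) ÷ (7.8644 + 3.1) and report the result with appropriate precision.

21.43 − 8.018 = 13.412, limited to 2 d.p. → 4 s.f.; 7.8644 + 3.1 = 10.9644, limited to 1 d.p. → 3 s.f.
Carrying full precision, 13.412 ÷ 10.9644 = 1.22323154938…; keep min(4, 3) = 3 s.f.
Rounded to 3 significant figures: 1.22.

1.22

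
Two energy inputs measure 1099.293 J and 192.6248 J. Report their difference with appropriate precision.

906.668 J

1099.293 J − 192.6248 J = 906.6682 J.
Addition/subtraction keeps the fewest decimal places: 1099.293 → 3 decimal places, 192.6248 → 4 decimal places; limit is 3.
Rounded to 3 decimal places: 906.668 J.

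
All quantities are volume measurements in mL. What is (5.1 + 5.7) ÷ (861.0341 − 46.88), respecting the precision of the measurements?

5.1 + 5.7 = 10.8, limited to 1 d.p. → 3 s.f.; 861.0341 − 46.88 = 814.1541, limited to 2 d.p. → 5 s.f.
Carrying full precision, 10.8 ÷ 814.1541 = 0.0132653019864…; keep min(3, 5) = 3 s.f.
Rounded to 3 significant figures: 0.0133.

0.0133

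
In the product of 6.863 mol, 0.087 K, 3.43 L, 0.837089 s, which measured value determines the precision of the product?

0.087 K

6.863 mol → 4 s.f.; 0.087 K → 2 s.f.; 3.43 L → 3 s.f.; 0.837089 s → 6 s.f.
The fewest is 2 significant figures, from 0.087 K.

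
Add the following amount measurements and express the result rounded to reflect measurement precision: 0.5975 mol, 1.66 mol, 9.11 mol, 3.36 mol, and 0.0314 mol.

14.76 mol

0.5975 mol + 1.66 mol + 9.11 mol + 3.36 mol + 0.0314 mol = 14.7589 mol.
Addition/subtraction keeps the fewest decimal places: 0.5975 → 4 decimal places, 1.66 → 2 decimal places, 9.11 → 2 decimal places, 3.36 → 2 decimal places, 0.0314 → 4 decimal places; limit is 2.
Rounded to 2 decimal places: 14.76 mol.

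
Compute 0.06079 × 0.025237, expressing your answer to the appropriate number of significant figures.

0.001534

0.06079 × 0.025237 = 0.00153415723
Multiplication/division keeps the fewest significant figures: 0.06079 → 4 s.f., 0.025237 → 5 s.f.; limit is 4.
Rounded to 4 significant figures: 0.001534.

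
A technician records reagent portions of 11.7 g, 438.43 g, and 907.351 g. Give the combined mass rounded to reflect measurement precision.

11.7 g + 438.43 g + 907.351 g = 1357.481 g.
Addition/subtraction keeps the fewest decimal places: 11.7 → 1 decimal place, 438.43 → 2 decimal places, 907.351 → 3 decimal places; limit is 1.
Rounded to 1 decimal place: 1357.5 g.

1357.5 g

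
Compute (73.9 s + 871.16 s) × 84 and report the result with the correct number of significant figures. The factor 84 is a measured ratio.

7.9 × 10^4 s

73.9 s + 871.16 s = 945.06 s; the sum is limited to 1 decimal place (4 s.f.).
Carrying full precision, 945.06 × 84 = 79385.04 s; 84 has 2 s.f., so the result keeps min(4, 2) = 2 s.f.
Rounded to 2 significant figures: 7.9 × 10^4 s.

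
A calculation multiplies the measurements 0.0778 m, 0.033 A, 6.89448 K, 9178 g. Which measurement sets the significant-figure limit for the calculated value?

0.033 A

0.0778 m → 3 s.f.; 0.033 A → 2 s.f.; 6.89448 K → 6 s.f.; 9178 g → 4 s.f.
The fewest is 2 significant figures, from 0.033 A.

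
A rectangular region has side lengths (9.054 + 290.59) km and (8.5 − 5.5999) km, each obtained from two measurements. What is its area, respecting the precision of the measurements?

9.054 + 290.59 = 299.644, limited to 2 d.p. → 5 s.f.; 8.5 − 5.5999 = 2.9001, limited to 1 d.p. → 2 s.f.
Carrying full precision, 299.644 × 2.9001 = 868.9975644; keep min(5, 2) = 2 s.f.
Rounded to 2 significant figures: 8.7 × 10^2 km².

8.7 × 10^2 km²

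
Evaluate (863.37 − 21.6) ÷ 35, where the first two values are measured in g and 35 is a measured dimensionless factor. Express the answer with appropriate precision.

863.37 g − 21.6 g = 841.77 g; the difference is limited to 1 decimal place (4 s.f.).
Carrying full precision, 841.77 ÷ 35 = 24.0505714286… g; 35 has 2 s.f., so the result keeps min(4, 2) = 2 s.f.
Rounded to 2 significant figures: 24 g.

24 g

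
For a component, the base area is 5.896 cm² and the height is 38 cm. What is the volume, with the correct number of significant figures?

2.2 × 10² cm³

volume = 5.896 cm² × 38 cm = 224.048 cm³.
5.896 has 4 significant figures; 38 has 2.
Division/multiplication keeps the fewest: 2 significant figures.
Rounded: 2.2 × 10² cm³.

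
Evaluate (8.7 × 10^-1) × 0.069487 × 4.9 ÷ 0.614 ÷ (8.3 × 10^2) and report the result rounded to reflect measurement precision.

(8.7 × 10^-1) × 0.069487 × 4.9 ÷ 0.614 ÷ (8.3 × 10^2) = 0.000581262668263…
Multiplication/division keeps the fewest significant figures: 8.7 × 10^-1 → 2 s.f., 0.069487 → 5 s.f., 4.9 → 2 s.f., 0.614 → 3 s.f., 8.3 × 10^2 → 2 s.f.; limit is 2.
Rounded to 2 significant figures: 5.8 × 10^-4.

5.8 × 10^-4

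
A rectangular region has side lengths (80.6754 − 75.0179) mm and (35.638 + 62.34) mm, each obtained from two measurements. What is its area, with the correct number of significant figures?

80.6754 − 75.0179 = 5.6575, limited to 4 d.p. → 5 s.f.; 35.638 + 62.34 = 97.978, limited to 2 d.p. → 4 s.f.
Carrying full precision, 5.6575 × 97.978 = 554.310535; keep min(5, 4) = 4 s.f.
Rounded to 4 significant figures: 554.3 mm².

554.3 mm²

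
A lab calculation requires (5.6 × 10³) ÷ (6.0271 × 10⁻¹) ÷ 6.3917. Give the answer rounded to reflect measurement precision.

1.5 × 10³

(5.6 × 10³) ÷ (6.0271 × 10⁻¹) ÷ 6.3917 = 1453.66136149…
Multiplication/division keeps the fewest significant figures: 5.6 × 10³ → 2 s.f., 6.0271 × 10⁻¹ → 5 s.f., 6.3917 → 5 s.f.; limit is 2.
Rounded to 2 significant figures: 1.5 × 10³.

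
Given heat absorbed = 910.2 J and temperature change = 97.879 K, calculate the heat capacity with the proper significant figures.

heat capacity = 910.2 J ÷ 97.879 K = 9.2992368128… J/K.
910.2 has 4 significant figures; 97.879 has 5.
Division/multiplication keeps the fewest: 4 significant figures.
Rounded: 9.299 J/K.

9.299 J/K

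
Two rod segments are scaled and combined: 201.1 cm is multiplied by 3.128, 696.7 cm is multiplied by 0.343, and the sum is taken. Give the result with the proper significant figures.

201.1 × 3.128 = 629.0408 → 629.0 cm (4 s.f., last digit at the 10^-1 place).
696.7 × 0.343 = 238.9681 → 239 cm (3 s.f., last digit at the 10^0 place).
Sum: 868.0089 cm; keep the coarser place, 10^0.
Result: 868 cm.

868 cm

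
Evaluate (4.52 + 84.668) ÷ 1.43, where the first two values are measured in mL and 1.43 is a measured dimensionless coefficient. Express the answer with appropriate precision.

4.52 mL + 84.668 mL = 89.188 mL; the sum is limited to 2 decimal places (4 s.f.).
Carrying full precision, 89.188 ÷ 1.43 = 62.3692307692… mL; 1.43 has 3 s.f., so the result keeps min(4, 3) = 3 s.f.
Rounded to 3 significant figures: 62.4 mL.

62.4 mL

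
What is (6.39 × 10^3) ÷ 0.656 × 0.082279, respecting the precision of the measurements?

801

(6.39 × 10^3) ÷ 0.656 × 0.082279 = 801.467698171…
Multiplication/division keeps the fewest significant figures: 6.39 × 10^3 → 3 s.f., 0.656 → 3 s.f., 0.082279 → 5 s.f.; limit is 3.
Rounded to 3 significant figures: 801.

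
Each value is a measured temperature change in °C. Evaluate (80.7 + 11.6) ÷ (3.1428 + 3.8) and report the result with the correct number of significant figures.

13

80.7 + 11.6 = 92.3, limited to 1 d.p. → 3 s.f.; 3.1428 + 3.8 = 6.9428, limited to 1 d.p. → 2 s.f.
Carrying full precision, 92.3 ÷ 6.9428 = 13.2943481016…; keep min(3, 2) = 2 s.f.
Rounded to 2 significant figures: 13.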